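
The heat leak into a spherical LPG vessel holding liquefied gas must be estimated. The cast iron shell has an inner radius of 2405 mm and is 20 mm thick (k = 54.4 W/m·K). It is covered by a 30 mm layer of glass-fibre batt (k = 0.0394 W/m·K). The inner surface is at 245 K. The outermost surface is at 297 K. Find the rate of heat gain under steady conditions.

Radial (spherical) resistances in series:
R_cast iron shell = (1/2.405 − 1/2.425)/(4π×54.4) = 5.016×10^-6 K/W
R_glass-fibre batt = (1/2.425 − 1/2.455)/(4π×0.0394) = 0.01018 K/W
R_total = 0.01018 K/W
Q = ΔT/R_total = 52/0.01018

Q ≈ 5110 W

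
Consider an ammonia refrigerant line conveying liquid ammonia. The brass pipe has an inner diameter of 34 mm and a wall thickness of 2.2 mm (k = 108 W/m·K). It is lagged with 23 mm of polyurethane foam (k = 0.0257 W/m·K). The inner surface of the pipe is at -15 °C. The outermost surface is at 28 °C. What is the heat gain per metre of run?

q′ ≈ 8.82 W/m

Cylindrical conduction, so R = ln(r₂/r₁)/(2πkL) per layer, in series:
R_brass pipe wall = ln(19.2/17)/(2π×108×1) = 1.793×10^-4 K/W
R_polyurethane foam = ln(42.2/19.2)/(2π×0.0257×1) = 4.877 K/W
R_total = 4.877 K/W
Q = ΔT/R_total = 43/4.877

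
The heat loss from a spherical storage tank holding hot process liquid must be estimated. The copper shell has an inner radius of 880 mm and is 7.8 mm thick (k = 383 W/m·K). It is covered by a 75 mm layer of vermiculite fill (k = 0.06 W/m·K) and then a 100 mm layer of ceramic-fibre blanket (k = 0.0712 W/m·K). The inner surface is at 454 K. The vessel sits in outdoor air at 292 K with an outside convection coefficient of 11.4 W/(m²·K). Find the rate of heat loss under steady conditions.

For a spherical shell R = (1/r₁ − 1/r₂)/(4πk); film R = 1/(h·4πr²). In series:
R_copper shell = (1/0.88 − 1/0.8878)/(4π×383) = 2.074×10^-6 K/W
R_vermiculite fill = (1/0.8878 − 1/0.9628)/(4π×0.06) = 0.1164 K/W
R_ceramic-fibre blanket = (1/0.9628 − 1/1.0628)/(4π×0.0712) = 0.1092 K/W
R_outer film = 1/(h·4πr_o²) = 1/(11.4×4π×1.0628²) = 0.00618 K/W
R_total = 0.2318 K/W
Q = ΔT/R_total = 162/0.2318

Q ≈ 699 W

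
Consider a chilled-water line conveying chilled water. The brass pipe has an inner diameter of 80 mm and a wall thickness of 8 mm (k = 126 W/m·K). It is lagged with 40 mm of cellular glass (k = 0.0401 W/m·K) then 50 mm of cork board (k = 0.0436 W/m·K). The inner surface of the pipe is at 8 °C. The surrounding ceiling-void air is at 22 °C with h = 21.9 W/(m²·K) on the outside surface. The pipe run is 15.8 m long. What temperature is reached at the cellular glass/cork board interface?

T ≈ 16.2 °C

Treating each annulus and film as a series resistance:
R_brass pipe wall = ln(48/40)/(2π×126×15.8) = 1.458×10^-5 K/W
R_cellular glass = ln(88/48)/(2π×0.0401×15.8) = 0.1523 K/W
R_cork board = ln(138/88)/(2π×0.0436×15.8) = 0.1039 K/W
R_outer film = 1/(h_o·2πr_oL) = 1/(21.9×2π×0.138×15.8) = 0.003333 K/W
R_total = 0.2596 K/W
Q = ΔT/R_total = 14/0.2596
Q = 53.9 W
T_interface = T_inner + Q·ΣR(inner→interface) = 8 + 53.9×0.1523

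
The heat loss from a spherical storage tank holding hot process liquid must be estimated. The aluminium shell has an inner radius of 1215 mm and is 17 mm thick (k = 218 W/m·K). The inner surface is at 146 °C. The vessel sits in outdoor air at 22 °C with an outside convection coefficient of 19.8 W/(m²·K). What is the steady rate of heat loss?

Radial (spherical) resistances in series:
R_aluminium shell = (1/1.215 − 1/1.232)/(4π×218) = 4.146×10^-6 K/W
R_outer film = 1/(h·4πr_o²) = 1/(19.8×4π×1.232²) = 0.002648 K/W
R_total = 0.002652 K/W
Q = ΔT/R_total = 124/0.002652

Q ≈ 46800 W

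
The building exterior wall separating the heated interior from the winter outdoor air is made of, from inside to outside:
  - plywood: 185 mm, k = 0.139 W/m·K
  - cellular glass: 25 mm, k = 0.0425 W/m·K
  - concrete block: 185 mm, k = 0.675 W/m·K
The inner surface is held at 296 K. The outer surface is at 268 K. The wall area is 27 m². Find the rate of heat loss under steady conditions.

Using the resistance-network approach (series):
R_plywood = L/(kA) = 0.185/(0.139×27) = 0.04929 K/W
R_cellular glass = L/(kA) = 0.025/(0.0425×27) = 0.02179 K/W
R_concrete block = L/(kA) = 0.185/(0.675×27) = 0.01015 K/W
R_total = 0.08123 K/W
Q = ΔT / R_total = 28 / 0.08123

Q ≈ 345 W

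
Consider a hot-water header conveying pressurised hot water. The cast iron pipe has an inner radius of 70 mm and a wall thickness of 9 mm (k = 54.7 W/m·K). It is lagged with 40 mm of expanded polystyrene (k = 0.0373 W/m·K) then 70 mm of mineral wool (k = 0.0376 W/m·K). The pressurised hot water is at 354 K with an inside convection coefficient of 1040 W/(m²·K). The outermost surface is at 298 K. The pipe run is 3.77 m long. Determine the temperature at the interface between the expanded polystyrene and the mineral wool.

Radial resistances (cylindrical: R_cond = ln(r_o/r_i)/(2πkL), R_conv = 1/(h·2πrL)):
R_inner film = 1/(h_i·2πr₁L) = 1/(1040×2π×0.07×3.77) = 5.799×10^-4 K/W
R_cast iron pipe wall = ln(79/70)/(2π×54.7×3.77) = 9.335×10^-5 K/W
R_expanded polystyrene = ln(119/79)/(2π×0.0373×3.77) = 0.4637 K/W
R_mineral wool = ln(189/119)/(2π×0.0376×3.77) = 0.5194 K/W
R_total = 0.9838 K/W
Q = ΔT/R_total = 56/0.9838
Q = 56.9 W
T_interface = T_inner − Q·ΣR(inner→interface) = 354 − 56.9×0.4643

T ≈ 328 K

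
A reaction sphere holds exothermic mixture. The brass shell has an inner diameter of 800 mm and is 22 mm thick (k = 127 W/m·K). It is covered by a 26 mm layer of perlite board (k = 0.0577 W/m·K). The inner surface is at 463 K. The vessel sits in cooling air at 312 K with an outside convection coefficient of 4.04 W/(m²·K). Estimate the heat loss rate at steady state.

For a spherical shell R = (1/r₁ − 1/r₂)/(4πk); film R = 1/(h·4πr²). In series:
R_brass shell = (1/0.4 − 1/0.422)/(4π×127) = 8.167×10^-5 K/W
R_perlite board = (1/0.422 − 1/0.448)/(4π×0.0577) = 0.1897 K/W
R_outer film = 1/(h·4πr_o²) = 1/(4.04×4π×0.448²) = 0.09814 K/W
R_total = 0.2879 K/W
Q = ΔT/R_total = 151/0.2879

Q ≈ 525 W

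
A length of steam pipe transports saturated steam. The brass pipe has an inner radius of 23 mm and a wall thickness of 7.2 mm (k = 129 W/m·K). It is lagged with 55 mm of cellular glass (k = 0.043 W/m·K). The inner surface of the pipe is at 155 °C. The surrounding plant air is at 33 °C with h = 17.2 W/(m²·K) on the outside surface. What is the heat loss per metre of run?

q′ ≈ 30.9 W/m

Radial resistances (cylindrical: R_cond = ln(r_o/r_i)/(2πkL), R_conv = 1/(h·2πrL)):
R_brass pipe wall = ln(30.2/23)/(2π×129×1) = 3.36×10^-4 K/W
R_cellular glass = ln(85.2/30.2)/(2π×0.043×1) = 3.839 K/W
R_outer film = 1/(h_o·2πr_oL) = 1/(17.2×2π×0.0852×1) = 0.1086 K/W
R_total = 3.948 K/W
Q = ΔT/R_total = 122/3.948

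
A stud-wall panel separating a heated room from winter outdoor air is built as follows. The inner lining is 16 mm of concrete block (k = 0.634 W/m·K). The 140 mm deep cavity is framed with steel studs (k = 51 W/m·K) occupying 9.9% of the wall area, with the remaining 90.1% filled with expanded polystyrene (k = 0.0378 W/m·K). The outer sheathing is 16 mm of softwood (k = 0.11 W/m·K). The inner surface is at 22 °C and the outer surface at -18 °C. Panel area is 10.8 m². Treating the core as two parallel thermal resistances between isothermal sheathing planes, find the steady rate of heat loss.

Sheathing layers in series; stud and cavity paths in parallel between them.
R_inner = 0.016/(0.634×10.8) = 0.002337 K/W
R_stud  = 0.14/(51×0.099×10.8) = 0.002567 K/W
R_cav   = 0.14/(0.0378×0.901×10.8) = 0.3806 K/W
1/R_core = 1/R_stud + 1/R_cav → R_core = 0.00255 K/W
R_outer = 0.016/(0.11×10.8) = 0.01347 K/W
R_total = 0.01835 K/W
Q = ΔT/R_total = 40/0.01835

Q ≈ 2180 W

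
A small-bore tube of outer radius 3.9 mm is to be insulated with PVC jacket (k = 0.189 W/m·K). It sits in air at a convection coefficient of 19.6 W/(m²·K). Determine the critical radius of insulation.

For a cylinder r_cr = k/h = 0.189/19.6
r_cr = 9.64 mm; since the bare radius (3.9 mm) is below r_cr, adding a thin layer of insulation will *increase* heat loss.

r_cr ≈ 9.64 mm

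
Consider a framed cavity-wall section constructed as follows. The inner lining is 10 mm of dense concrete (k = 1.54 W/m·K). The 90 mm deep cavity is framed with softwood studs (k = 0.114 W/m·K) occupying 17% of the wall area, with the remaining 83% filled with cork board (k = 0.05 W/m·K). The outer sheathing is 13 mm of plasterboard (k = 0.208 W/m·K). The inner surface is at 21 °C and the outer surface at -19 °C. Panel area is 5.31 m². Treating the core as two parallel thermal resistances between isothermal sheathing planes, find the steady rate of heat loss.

Q ≈ 137 W

Sheathing layers in series; stud and cavity paths in parallel between them.
R_inner = 0.01/(1.54×5.31) = 0.001223 K/W
R_stud  = 0.09/(0.114×0.17×5.31) = 0.8746 K/W
R_cav   = 0.09/(0.05×0.83×5.31) = 0.4084 K/W
1/R_core = 1/R_stud + 1/R_cav → R_core = 0.2784 K/W
R_outer = 0.013/(0.208×5.31) = 0.01177 K/W
R_total = 0.2914 K/W
Q = ΔT/R_total = 40/0.2914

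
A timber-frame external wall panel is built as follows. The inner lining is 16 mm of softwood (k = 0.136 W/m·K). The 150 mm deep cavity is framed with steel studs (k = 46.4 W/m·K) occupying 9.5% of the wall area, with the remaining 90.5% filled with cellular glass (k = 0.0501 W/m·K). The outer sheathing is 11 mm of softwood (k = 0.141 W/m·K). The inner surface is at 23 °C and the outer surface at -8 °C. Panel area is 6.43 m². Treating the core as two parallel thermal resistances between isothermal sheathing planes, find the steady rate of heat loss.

Q ≈ 869 W

Sheathing layers in series; stud and cavity paths in parallel between them.
R_inner = 0.016/(0.136×6.43) = 0.0183 K/W
R_stud  = 0.15/(46.4×0.095×6.43) = 0.005292 K/W
R_cav   = 0.15/(0.0501×0.905×6.43) = 0.5145 K/W
1/R_core = 1/R_stud + 1/R_cav → R_core = 0.005238 K/W
R_outer = 0.011/(0.141×6.43) = 0.01213 K/W
R_total = 0.03567 K/W
Q = ΔT/R_total = 31/0.03567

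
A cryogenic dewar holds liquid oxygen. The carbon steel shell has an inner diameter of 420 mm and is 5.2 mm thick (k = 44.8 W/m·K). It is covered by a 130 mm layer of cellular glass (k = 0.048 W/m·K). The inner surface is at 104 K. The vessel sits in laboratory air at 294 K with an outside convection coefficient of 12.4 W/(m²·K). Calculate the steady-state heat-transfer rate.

Radial (spherical) resistances in series:
R_carbon steel shell = (1/0.21 − 1/0.2152)/(4π×44.8) = 2.044×10^-4 K/W
R_cellular glass = (1/0.2152 − 1/0.3452)/(4π×0.048) = 2.901 K/W
R_outer film = 1/(h·4πr_o²) = 1/(12.4×4π×0.3452²) = 0.05386 K/W
R_total = 2.955 K/W
Q = ΔT/R_total = 190/2.955

Q ≈ 64.3 W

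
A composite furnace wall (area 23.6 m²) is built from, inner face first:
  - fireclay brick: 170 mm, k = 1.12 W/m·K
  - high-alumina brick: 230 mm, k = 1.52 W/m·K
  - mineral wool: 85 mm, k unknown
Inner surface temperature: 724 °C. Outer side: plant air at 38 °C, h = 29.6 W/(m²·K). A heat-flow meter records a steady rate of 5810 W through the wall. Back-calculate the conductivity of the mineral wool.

Thermal resistances in series:
R_fireclay brick = L/(kA) = 0.17/(1.12×23.6) = 0.006432 K/W
R_high-alumina brick = L/(kA) = 0.23/(1.52×23.6) = 0.006412 K/W
R_outer film = 1/(h_o·A) = 1/(29.6×23.6) = 0.001432 K/W
Sum of known resistances R_other = 0.01427 K/W
Total R = ΔT/Q = 686/5810 = 0.1181 K/W
R_mineral wool = R_total − R_other = 0.1038 K/W
k = L/(R·A) = 0.085/(0.1038×23.6)

k ≈ 0.0347 W/(m·K)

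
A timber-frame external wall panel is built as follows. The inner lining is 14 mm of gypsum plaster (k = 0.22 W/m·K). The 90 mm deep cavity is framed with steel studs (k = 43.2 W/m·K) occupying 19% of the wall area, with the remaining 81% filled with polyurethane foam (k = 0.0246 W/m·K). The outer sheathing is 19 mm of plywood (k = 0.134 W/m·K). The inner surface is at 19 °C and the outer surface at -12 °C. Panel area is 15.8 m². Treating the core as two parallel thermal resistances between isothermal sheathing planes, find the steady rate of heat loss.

Q ≈ 2260 W

Sheathing layers in series; stud and cavity paths in parallel between them.
R_inner = 0.014/(0.22×15.8) = 0.004028 K/W
R_stud  = 0.09/(43.2×0.19×15.8) = 6.94×10^-4 K/W
R_cav   = 0.09/(0.0246×0.81×15.8) = 0.2859 K/W
1/R_core = 1/R_stud + 1/R_cav → R_core = 6.923×10^-4 K/W
R_outer = 0.019/(0.134×15.8) = 0.008974 K/W
R_total = 0.01369 K/W
Q = ΔT/R_total = 31/0.01369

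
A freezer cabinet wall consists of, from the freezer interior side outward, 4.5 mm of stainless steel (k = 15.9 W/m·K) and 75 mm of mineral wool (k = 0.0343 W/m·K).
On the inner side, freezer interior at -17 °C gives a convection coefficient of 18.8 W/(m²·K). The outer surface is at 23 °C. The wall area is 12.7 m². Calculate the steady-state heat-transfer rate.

Series thermal resistances:
R_inner film = 1/(h_i·A) = 1/(18.8×12.7) = 0.004188 K/W
R_stainless steel = L/(kA) = 0.0045/(15.9×12.7) = 2.228×10^-5 K/W
R_mineral wool = L/(kA) = 0.075/(0.0343×12.7) = 0.1722 K/W
R_total = 0.1764 K/W
Q = ΔT / R_total = 40 / 0.1764

Q ≈ 227 W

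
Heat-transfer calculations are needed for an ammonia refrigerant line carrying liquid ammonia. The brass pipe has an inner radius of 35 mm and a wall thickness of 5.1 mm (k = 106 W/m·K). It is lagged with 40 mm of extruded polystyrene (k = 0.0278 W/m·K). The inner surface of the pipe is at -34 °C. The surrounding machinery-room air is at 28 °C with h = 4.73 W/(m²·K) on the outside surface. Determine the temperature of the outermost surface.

Per-layer cylindrical resistances, series-summed:
R_brass pipe wall = ln(40.1/35)/(2π×106×1) = 2.042×10^-4 K/W
R_extruded polystyrene = ln(80.1/40.1)/(2π×0.0278×1) = 3.961 K/W
R_outer film = 1/(h_o·2πr_oL) = 1/(4.73×2π×0.0801×1) = 0.4201 K/W
R_total = 4.381 K/W
Q = ΔT/R_total = 62/4.381
Q = 14.2 W/m
T_interface = T_inner + Q·ΣR(inner→interface) = -34 + 14.2×3.961

T ≈ 22.1 °C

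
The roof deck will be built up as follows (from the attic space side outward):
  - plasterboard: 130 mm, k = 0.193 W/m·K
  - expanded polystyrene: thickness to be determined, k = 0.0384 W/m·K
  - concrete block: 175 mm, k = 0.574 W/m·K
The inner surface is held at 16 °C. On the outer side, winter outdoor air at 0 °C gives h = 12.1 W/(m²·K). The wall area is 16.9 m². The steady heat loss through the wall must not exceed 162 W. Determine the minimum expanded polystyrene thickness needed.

Using the resistance-network approach (series):
R_plasterboard = L/(kA) = 0.13/(0.193×16.9) = 0.03986 K/W
R_concrete block = L/(kA) = 0.175/(0.574×16.9) = 0.01804 K/W
R_outer film = 1/(h_o·A) = 1/(12.1×16.9) = 0.00489 K/W
Sum of the known resistances R_other = 0.06279 K/W
Required total resistance R_tot = ΔT/Q_allow = 16/162 = 0.09877 K/W
R_expanded polystyrene = R_tot − R_other = 0.03598 K/W
L = R·k·A = 0.03598×0.0384×16.9

L ≈ 23.3 mm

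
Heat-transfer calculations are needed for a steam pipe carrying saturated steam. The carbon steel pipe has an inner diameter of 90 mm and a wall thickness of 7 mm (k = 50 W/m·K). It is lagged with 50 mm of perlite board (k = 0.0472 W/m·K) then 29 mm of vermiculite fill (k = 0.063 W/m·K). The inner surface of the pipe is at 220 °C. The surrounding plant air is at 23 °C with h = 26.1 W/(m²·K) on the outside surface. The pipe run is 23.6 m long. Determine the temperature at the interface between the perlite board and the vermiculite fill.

For a radial system each layer contributes R = ln(r_out/r_in)/(2πkL); films add R = 1/(hA).
R_carbon steel pipe wall = ln(52/45)/(2π×50×23.6) = 1.95×10^-5 K/W
R_perlite board = ln(102/52)/(2π×0.0472×23.6) = 0.09626 K/W
R_vermiculite fill = ln(131/102)/(2π×0.063×23.6) = 0.02679 K/W
R_outer film = 1/(h_o·2πr_oL) = 1/(26.1×2π×0.131×23.6) = 0.001972 K/W
R_total = 0.125 K/W
Q = ΔT/R_total = 197/0.125
Q = 1580 W
T_interface = T_inner − Q·ΣR(inner→interface) = 220 − 1580×0.09628

T ≈ 68.3 °C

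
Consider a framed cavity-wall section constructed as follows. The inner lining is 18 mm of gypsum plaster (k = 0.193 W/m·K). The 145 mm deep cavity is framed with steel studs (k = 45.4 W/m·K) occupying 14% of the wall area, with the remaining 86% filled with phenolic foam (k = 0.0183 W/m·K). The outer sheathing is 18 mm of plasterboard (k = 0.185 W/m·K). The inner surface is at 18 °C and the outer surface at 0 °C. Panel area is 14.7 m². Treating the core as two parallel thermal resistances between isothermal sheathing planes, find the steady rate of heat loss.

Sheathing layers in series; stud and cavity paths in parallel between them.
R_inner = 0.018/(0.193×14.7) = 0.006345 K/W
R_stud  = 0.145/(45.4×0.14×14.7) = 0.001552 K/W
R_cav   = 0.145/(0.0183×0.86×14.7) = 0.6268 K/W
1/R_core = 1/R_stud + 1/R_cav → R_core = 0.001548 K/W
R_outer = 0.018/(0.185×14.7) = 0.006619 K/W
R_total = 0.01451 K/W
Q = ΔT/R_total = 18/0.01451

Q ≈ 1240 W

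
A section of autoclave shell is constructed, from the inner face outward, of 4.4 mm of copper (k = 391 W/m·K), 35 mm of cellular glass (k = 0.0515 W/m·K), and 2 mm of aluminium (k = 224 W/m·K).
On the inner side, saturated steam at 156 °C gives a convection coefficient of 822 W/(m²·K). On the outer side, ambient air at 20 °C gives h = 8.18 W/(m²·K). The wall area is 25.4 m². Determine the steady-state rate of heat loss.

Q ≈ 4300 W

Treating each layer as a thermal resistance in series:
R_inner film = 1/(h_i·A) = 1/(822×25.4) = 4.79×10^-5 K/W
R_copper = L/(kA) = 0.0044/(391×25.4) = 4.43×10^-7 K/W
R_cellular glass = L/(kA) = 0.035/(0.0515×25.4) = 0.02676 K/W
R_aluminium = L/(kA) = 0.002/(224×25.4) = 3.515×10^-7 K/W
R_outer film = 1/(h_o·A) = 1/(8.18×25.4) = 0.004813 K/W
R_total = 0.03162 K/W
Q = ΔT / R_total = 136 / 0.03162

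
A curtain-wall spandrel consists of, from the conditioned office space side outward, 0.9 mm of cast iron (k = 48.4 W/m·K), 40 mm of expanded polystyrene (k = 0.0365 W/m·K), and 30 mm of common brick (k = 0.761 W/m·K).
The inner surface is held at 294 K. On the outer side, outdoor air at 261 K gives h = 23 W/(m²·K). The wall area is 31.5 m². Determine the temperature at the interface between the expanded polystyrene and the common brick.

T ≈ 263 K

Treating each layer as a thermal resistance in series:
R_cast iron = L/(kA) = 0.0009/(48.4×31.5) = 5.903×10^-7 K/W
R_expanded polystyrene = L/(kA) = 0.04/(0.0365×31.5) = 0.03479 K/W
R_common brick = L/(kA) = 0.03/(0.761×31.5) = 0.001251 K/W
R_outer film = 1/(h_o·A) = 1/(23×31.5) = 0.00138 K/W
R_total = 0.03742 K/W;  Q = ΔT/R_total = 33/0.03742 = 881.8 W
T_interface = T_inner − Q·ΣR(inner→interface) = 294 − 882×0.03479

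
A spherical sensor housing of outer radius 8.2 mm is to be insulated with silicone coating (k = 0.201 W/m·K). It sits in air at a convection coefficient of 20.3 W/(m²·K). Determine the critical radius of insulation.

r_cr ≈ 19.8 mm

For a sphere r_cr = 2k/h = 2×0.201/20.3
r_cr = 19.8 mm; since the bare radius (8.2 mm) is below r_cr, adding a thin layer of insulation will *increase* heat loss.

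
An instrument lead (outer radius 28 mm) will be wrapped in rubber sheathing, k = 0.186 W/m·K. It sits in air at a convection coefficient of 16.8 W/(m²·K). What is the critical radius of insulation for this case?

r_cr ≈ 11.1 mm

For a cylinder r_cr = k/h = 0.186/16.8
r_cr = 11.1 mm; since the bare radius (28 mm) is above r_cr, any added insulation will reduce heat loss.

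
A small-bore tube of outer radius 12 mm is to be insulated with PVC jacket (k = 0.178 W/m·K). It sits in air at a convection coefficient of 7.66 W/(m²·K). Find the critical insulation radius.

For a cylinder r_cr = k/h = 0.178/7.66
r_cr = 23.2 mm; since the bare radius (12 mm) is below r_cr, adding a thin layer of insulation will *increase* heat loss.

r_cr ≈ 23.2 mm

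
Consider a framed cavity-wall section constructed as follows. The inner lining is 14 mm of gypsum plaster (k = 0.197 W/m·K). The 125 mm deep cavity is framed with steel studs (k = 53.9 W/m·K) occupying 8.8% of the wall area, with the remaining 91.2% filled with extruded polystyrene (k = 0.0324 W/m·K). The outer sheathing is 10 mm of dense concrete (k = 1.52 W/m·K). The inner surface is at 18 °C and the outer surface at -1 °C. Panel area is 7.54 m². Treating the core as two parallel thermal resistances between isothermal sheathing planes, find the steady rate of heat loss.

Sheathing layers in series; stud and cavity paths in parallel between them.
R_inner = 0.014/(0.197×7.54) = 0.009425 K/W
R_stud  = 0.125/(53.9×0.088×7.54) = 0.003495 K/W
R_cav   = 0.125/(0.0324×0.912×7.54) = 0.561 K/W
1/R_core = 1/R_stud + 1/R_cav → R_core = 0.003474 K/W
R_outer = 0.01/(1.52×7.54) = 8.725×10^-4 K/W
R_total = 0.01377 K/W
Q = ΔT/R_total = 19/0.01377

Q ≈ 1380 W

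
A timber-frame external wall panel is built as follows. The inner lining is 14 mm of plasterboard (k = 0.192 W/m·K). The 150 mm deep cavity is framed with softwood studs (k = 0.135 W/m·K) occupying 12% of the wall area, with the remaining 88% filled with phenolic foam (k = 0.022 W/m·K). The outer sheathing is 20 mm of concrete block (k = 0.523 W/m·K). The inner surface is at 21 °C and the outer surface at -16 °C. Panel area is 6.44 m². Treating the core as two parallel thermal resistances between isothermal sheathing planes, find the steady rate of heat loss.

Q ≈ 55 W

Sheathing layers in series; stud and cavity paths in parallel between them.
R_inner = 0.014/(0.192×6.44) = 0.01132 K/W
R_stud  = 0.15/(0.135×0.12×6.44) = 1.438 K/W
R_cav   = 0.15/(0.022×0.88×6.44) = 1.203 K/W
1/R_core = 1/R_stud + 1/R_cav → R_core = 0.655 K/W
R_outer = 0.02/(0.523×6.44) = 0.005938 K/W
R_total = 0.6723 K/W
Q = ΔT/R_total = 37/0.6723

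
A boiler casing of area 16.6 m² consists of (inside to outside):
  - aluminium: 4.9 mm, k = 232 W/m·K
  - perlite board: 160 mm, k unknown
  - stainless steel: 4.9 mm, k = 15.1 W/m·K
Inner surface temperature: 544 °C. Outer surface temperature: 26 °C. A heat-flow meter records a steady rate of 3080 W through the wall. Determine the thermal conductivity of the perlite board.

Using the resistance-network approach (series):
R_aluminium = L/(kA) = 0.0049/(232×16.6) = 1.272×10^-6 K/W
R_stainless steel = L/(kA) = 0.0049/(15.1×16.6) = 1.955×10^-5 K/W
Sum of known resistances R_other = 2.082×10^-5 K/W
Total R = ΔT/Q = 518/3080 = 0.1682 K/W
R_perlite board = R_total − R_other = 0.1682 K/W
k = L/(R·A) = 0.16/(0.1682×16.6)

k ≈ 0.0573 W/(m·K)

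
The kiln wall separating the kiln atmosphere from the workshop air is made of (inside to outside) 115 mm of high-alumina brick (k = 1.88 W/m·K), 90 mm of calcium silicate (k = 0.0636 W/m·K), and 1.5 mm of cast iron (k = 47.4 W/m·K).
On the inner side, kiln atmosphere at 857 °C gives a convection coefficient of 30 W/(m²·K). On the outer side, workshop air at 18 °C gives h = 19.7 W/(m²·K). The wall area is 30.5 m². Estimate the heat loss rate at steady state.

Q ≈ 16400 W

Thermal resistances in series:
R_inner film = 1/(h_i·A) = 1/(30×30.5) = 0.001093 K/W
R_high-alumina brick = L/(kA) = 0.115/(1.88×30.5) = 0.002006 K/W
R_calcium silicate = L/(kA) = 0.09/(0.0636×30.5) = 0.0464 K/W
R_cast iron = L/(kA) = 0.0015/(47.4×30.5) = 1.038×10^-6 K/W
R_outer film = 1/(h_o·A) = 1/(19.7×30.5) = 0.001664 K/W
R_total = 0.05116 K/W
Q = ΔT / R_total = 839 / 0.05116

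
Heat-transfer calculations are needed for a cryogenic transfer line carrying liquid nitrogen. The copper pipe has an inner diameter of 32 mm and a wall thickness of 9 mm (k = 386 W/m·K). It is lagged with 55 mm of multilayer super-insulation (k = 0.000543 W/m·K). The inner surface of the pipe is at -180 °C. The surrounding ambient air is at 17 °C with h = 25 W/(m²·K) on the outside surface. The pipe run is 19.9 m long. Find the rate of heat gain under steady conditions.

Q ≈ 11.5 W

Treating each annulus and film as a series resistance:
R_copper pipe wall = ln(25/16)/(2π×386×19.9) = 9.247×10^-6 K/W
R_multilayer super-insulation = ln(80/25)/(2π×0.000543×19.9) = 17.13 K/W
R_outer film = 1/(h_o·2πr_oL) = 1/(25×2π×0.08×19.9) = 0.003999 K/W
R_total = 17.14 K/W
Q = ΔT/R_total = 197/17.14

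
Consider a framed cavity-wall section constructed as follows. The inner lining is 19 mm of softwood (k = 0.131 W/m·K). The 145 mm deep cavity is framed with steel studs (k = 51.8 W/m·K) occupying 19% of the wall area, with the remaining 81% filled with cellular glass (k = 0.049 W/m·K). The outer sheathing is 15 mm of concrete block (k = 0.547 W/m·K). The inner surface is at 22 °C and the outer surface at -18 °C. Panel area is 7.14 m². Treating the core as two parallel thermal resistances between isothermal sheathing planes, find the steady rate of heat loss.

Q ≈ 1530 W

Sheathing layers in series; stud and cavity paths in parallel between them.
R_inner = 0.019/(0.131×7.14) = 0.02031 K/W
R_stud  = 0.145/(51.8×0.19×7.14) = 0.002063 K/W
R_cav   = 0.145/(0.049×0.81×7.14) = 0.5117 K/W
1/R_core = 1/R_stud + 1/R_cav → R_core = 0.002055 K/W
R_outer = 0.015/(0.547×7.14) = 0.003841 K/W
R_total = 0.02621 K/W
Q = ΔT/R_total = 40/0.02621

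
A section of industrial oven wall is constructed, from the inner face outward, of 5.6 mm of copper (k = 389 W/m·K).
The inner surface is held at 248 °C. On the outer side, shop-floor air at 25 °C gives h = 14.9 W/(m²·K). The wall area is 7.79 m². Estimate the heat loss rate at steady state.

Q ≈ 25900 W

Treating each layer as a thermal resistance in series:
R_copper = L/(kA) = 0.0056/(389×7.79) = 1.848×10^-6 K/W
R_outer film = 1/(h_o·A) = 1/(14.9×7.79) = 0.008615 K/W
R_total = 0.008617 K/W
Q = ΔT / R_total = 223 / 0.008617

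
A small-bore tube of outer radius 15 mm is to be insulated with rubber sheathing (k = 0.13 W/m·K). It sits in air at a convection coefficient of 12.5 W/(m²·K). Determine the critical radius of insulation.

For a cylinder r_cr = k/h = 0.13/12.5
r_cr = 10.4 mm; since the bare radius (15 mm) is above r_cr, any added insulation will reduce heat loss.

r_cr ≈ 10.4 mm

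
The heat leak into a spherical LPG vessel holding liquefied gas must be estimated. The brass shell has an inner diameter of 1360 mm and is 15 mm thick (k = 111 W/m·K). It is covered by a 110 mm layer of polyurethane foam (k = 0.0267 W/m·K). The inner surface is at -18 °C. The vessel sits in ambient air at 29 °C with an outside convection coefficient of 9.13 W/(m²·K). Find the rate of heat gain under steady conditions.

Each spherical layer contributes R = (1/r_i − 1/r_o)/(4πk):
R_brass shell = (1/0.68 − 1/0.695)/(4π×111) = 2.275×10^-5 K/W
R_polyurethane foam = (1/0.695 − 1/0.805)/(4π×0.0267) = 0.586 K/W
R_outer film = 1/(h·4πr_o²) = 1/(9.13×4π×0.805²) = 0.01345 K/W
R_total = 0.5995 K/W
Q = ΔT/R_total = 47/0.5995

Q ≈ 78.4 W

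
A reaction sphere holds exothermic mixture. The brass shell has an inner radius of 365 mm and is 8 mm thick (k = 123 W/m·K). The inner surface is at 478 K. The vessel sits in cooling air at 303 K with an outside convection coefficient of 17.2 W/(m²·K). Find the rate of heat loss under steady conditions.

Radial (spherical) resistances in series:
R_brass shell = (1/0.365 − 1/0.373)/(4π×123) = 3.802×10^-5 K/W
R_outer film = 1/(h·4πr_o²) = 1/(17.2×4π×0.373²) = 0.03325 K/W
R_total = 0.03329 K/W
Q = ΔT/R_total = 175/0.03329

Q ≈ 5260 W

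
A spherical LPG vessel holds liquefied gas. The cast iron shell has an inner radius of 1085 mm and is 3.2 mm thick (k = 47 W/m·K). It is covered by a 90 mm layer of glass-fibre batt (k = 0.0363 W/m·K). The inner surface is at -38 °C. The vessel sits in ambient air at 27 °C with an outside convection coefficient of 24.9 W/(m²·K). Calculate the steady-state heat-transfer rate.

Q ≈ 416 W

Radial (spherical) resistances in series:
R_cast iron shell = (1/1.085 − 1/1.0882)/(4π×47) = 4.589×10^-6 K/W
R_glass-fibre batt = (1/1.0882 − 1/1.1782)/(4π×0.0363) = 0.1539 K/W
R_outer film = 1/(h·4πr_o²) = 1/(24.9×4π×1.1782²) = 0.002302 K/W
R_total = 0.1562 K/W
Q = ΔT/R_total = 65/0.1562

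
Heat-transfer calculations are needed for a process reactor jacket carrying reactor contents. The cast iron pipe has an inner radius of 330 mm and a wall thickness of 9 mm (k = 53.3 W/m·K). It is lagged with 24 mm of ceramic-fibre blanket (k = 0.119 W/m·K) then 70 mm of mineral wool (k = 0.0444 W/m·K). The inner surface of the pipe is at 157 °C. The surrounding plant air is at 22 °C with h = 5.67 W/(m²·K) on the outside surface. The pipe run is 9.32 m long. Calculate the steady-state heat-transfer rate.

Cylindrical conduction, so R = ln(r₂/r₁)/(2πkL) per layer, in series:
R_cast iron pipe wall = ln(339/330)/(2π×53.3×9.32) = 8.621×10^-6 K/W
R_ceramic-fibre blanket = ln(363/339)/(2π×0.119×9.32) = 0.009816 K/W
R_mineral wool = ln(433/363)/(2π×0.0444×9.32) = 0.06782 K/W
R_outer film = 1/(h_o·2πr_oL) = 1/(5.67×2π×0.433×9.32) = 0.006956 K/W
R_total = 0.0846 K/W
Q = ΔT/R_total = 135/0.0846

Q ≈ 1600 W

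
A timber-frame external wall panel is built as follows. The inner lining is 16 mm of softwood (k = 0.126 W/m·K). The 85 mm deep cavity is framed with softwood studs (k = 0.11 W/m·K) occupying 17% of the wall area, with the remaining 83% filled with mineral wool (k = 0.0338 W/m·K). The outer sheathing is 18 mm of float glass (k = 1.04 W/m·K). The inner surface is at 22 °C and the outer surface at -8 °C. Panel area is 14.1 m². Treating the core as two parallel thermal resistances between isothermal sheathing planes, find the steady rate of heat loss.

Sheathing layers in series; stud and cavity paths in parallel between them.
R_inner = 0.016/(0.126×14.1) = 0.009006 K/W
R_stud  = 0.085/(0.11×0.17×14.1) = 0.3224 K/W
R_cav   = 0.085/(0.0338×0.83×14.1) = 0.2149 K/W
1/R_core = 1/R_stud + 1/R_cav → R_core = 0.1289 K/W
R_outer = 0.018/(1.04×14.1) = 0.001227 K/W
R_total = 0.1392 K/W
Q = ΔT/R_total = 30/0.1392

Q ≈ 216 W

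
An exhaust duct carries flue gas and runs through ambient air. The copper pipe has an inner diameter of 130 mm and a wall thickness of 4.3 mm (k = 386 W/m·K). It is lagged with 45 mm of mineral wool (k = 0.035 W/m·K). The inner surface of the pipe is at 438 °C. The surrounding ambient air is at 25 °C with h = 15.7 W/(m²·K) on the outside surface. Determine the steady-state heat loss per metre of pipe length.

For a radial system each layer contributes R = ln(r_out/r_in)/(2πkL); films add R = 1/(hA).
R_copper pipe wall = ln(69.3/65)/(2π×386×1) = 2.641×10^-5 K/W
R_mineral wool = ln(114.3/69.3)/(2π×0.035×1) = 2.275 K/W
R_outer film = 1/(h_o·2πr_oL) = 1/(15.7×2π×0.1143×1) = 0.08869 K/W
R_total = 2.364 K/W
Q = ΔT/R_total = 413/2.364

q′ ≈ 175 W/m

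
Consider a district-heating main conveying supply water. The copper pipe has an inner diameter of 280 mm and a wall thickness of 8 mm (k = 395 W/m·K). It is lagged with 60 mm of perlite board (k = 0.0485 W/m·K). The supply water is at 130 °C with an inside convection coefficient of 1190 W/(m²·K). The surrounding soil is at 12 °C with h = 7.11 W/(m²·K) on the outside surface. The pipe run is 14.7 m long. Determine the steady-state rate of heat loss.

For a radial system each layer contributes R = ln(r_out/r_in)/(2πkL); films add R = 1/(hA).
R_inner film = 1/(h_i·2πr₁L) = 1/(1190×2π×0.14×14.7) = 6.499×10^-5 K/W
R_copper pipe wall = ln(148/140)/(2π×395×14.7) = 1.523×10^-6 K/W
R_perlite board = ln(208/148)/(2π×0.0485×14.7) = 0.07597 K/W
R_outer film = 1/(h_o·2πr_oL) = 1/(7.11×2π×0.208×14.7) = 0.007321 K/W
R_total = 0.08336 K/W
Q = ΔT/R_total = 118/0.08336

Q ≈ 1420 W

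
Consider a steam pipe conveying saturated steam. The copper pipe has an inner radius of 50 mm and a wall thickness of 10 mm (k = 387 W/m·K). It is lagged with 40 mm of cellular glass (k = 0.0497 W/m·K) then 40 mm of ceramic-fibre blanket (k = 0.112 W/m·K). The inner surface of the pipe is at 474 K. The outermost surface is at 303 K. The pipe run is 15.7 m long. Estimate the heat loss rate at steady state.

Q ≈ 1270 W

Cylindrical conduction, so R = ln(r₂/r₁)/(2πkL) per layer, in series:
R_copper pipe wall = ln(60/50)/(2π×387×15.7) = 4.776×10^-6 K/W
R_cellular glass = ln(100/60)/(2π×0.0497×15.7) = 0.1042 K/W
R_ceramic-fibre blanket = ln(140/100)/(2π×0.112×15.7) = 0.03045 K/W
R_total = 0.1347 K/W
Q = ΔT/R_total = 171/0.1347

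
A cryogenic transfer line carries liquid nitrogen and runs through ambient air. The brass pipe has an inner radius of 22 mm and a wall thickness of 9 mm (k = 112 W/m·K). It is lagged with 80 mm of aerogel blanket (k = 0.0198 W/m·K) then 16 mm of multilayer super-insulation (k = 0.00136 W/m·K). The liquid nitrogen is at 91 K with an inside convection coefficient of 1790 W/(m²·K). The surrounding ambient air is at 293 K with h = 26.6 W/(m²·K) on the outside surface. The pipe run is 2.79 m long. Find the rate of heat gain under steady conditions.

Q ≈ 21.6 W

For a radial system each layer contributes R = ln(r_out/r_in)/(2πkL); films add R = 1/(hA).
R_inner film = 1/(h_i·2πr₁L) = 1/(1790×2π×0.022×2.79) = 0.001449 K/W
R_brass pipe wall = ln(31/22)/(2π×112×2.79) = 1.747×10^-4 K/W
R_aerogel blanket = ln(111/31)/(2π×0.0198×2.79) = 3.675 K/W
R_multilayer super-insulation = ln(127/111)/(2π×0.00136×2.79) = 5.648 K/W
R_outer film = 1/(h_o·2πr_oL) = 1/(26.6×2π×0.127×2.79) = 0.01689 K/W
R_total = 9.342 K/W
Q = ΔT/R_total = 202/9.342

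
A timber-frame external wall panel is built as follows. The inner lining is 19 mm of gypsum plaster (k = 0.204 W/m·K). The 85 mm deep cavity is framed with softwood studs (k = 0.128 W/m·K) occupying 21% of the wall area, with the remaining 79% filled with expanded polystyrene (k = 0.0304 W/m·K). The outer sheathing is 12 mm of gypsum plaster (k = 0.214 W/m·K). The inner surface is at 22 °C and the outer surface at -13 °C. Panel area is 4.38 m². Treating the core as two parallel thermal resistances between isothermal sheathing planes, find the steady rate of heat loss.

Q ≈ 84.3 W

Sheathing layers in series; stud and cavity paths in parallel between them.
R_inner = 0.019/(0.204×4.38) = 0.02126 K/W
R_stud  = 0.085/(0.128×0.21×4.38) = 0.722 K/W
R_cav   = 0.085/(0.0304×0.79×4.38) = 0.8081 K/W
1/R_core = 1/R_stud + 1/R_cav → R_core = 0.3813 K/W
R_outer = 0.012/(0.214×4.38) = 0.0128 K/W
R_total = 0.4154 K/W
Q = ΔT/R_total = 35/0.4154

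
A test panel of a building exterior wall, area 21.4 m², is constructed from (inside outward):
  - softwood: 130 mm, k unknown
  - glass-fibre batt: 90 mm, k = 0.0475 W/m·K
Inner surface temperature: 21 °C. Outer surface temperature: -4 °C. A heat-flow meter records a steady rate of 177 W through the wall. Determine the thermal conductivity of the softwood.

Series thermal resistances:
R_glass-fibre batt = L/(kA) = 0.09/(0.0475×21.4) = 0.08854 K/W
Sum of known resistances R_other = 0.08854 K/W
Total R = ΔT/Q = 25/177 = 0.1412 K/W
R_softwood = R_total − R_other = 0.0527 K/W
k = L/(R·A) = 0.13/(0.0527×21.4)

k ≈ 0.115 W/(m·K)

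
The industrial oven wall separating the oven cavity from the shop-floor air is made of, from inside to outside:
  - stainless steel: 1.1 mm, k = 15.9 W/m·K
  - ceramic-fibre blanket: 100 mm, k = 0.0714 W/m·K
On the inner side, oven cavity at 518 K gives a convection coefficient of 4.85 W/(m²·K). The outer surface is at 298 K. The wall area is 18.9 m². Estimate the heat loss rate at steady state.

Model the wall as resistances in series:
R_inner film = 1/(h_i·A) = 1/(4.85×18.9) = 0.01091 K/W
R_stainless steel = L/(kA) = 0.0011/(15.9×18.9) = 3.66×10^-6 K/W
R_ceramic-fibre blanket = L/(kA) = 0.1/(0.0714×18.9) = 0.0741 K/W
R_total = 0.08502 K/W
Q = ΔT / R_total = 220 / 0.08502

Q ≈ 2590 W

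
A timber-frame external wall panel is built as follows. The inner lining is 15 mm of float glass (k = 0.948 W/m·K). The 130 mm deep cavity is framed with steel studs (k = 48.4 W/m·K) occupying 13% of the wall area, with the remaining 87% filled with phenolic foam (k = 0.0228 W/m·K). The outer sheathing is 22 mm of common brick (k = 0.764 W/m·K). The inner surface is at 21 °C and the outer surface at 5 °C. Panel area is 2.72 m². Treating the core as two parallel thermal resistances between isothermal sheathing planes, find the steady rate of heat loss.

Sheathing layers in series; stud and cavity paths in parallel between them.
R_inner = 0.015/(0.948×2.72) = 0.005817 K/W
R_stud  = 0.13/(48.4×0.13×2.72) = 0.007596 K/W
R_cav   = 0.13/(0.0228×0.87×2.72) = 2.409 K/W
1/R_core = 1/R_stud + 1/R_cav → R_core = 0.007572 K/W
R_outer = 0.022/(0.764×2.72) = 0.01059 K/W
R_total = 0.02398 K/W
Q = ΔT/R_total = 16/0.02398

Q ≈ 667 W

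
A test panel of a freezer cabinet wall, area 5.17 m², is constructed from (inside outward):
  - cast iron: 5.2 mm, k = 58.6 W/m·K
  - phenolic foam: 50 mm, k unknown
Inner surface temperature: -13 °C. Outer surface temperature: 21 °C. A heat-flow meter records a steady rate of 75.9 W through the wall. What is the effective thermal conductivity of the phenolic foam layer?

k ≈ 0.0216 W/(m·K)

Thermal resistances in series:
R_cast iron = L/(kA) = 0.0052/(58.6×5.17) = 1.716×10^-5 K/W
Sum of known resistances R_other = 1.716×10^-5 K/W
Total R = ΔT/Q = 34/75.9 = 0.448 K/W
R_phenolic foam = R_total − R_other = 0.4479 K/W
k = L/(R·A) = 0.05/(0.4479×5.17)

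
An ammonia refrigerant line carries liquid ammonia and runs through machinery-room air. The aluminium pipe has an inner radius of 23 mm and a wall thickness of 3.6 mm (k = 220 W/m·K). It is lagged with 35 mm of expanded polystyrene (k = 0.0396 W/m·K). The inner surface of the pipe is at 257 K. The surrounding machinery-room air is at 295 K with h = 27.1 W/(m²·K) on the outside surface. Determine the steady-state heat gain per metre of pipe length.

q′ ≈ 10.9 W/m

Treating each annulus and film as a series resistance:
R_aluminium pipe wall = ln(26.6/23)/(2π×220×1) = 1.052×10^-4 K/W
R_expanded polystyrene = ln(61.6/26.6)/(2π×0.0396×1) = 3.375 K/W
R_outer film = 1/(h_o·2πr_oL) = 1/(27.1×2π×0.0616×1) = 0.09534 K/W
R_total = 3.47 K/W
Q = ΔT/R_total = 38/3.47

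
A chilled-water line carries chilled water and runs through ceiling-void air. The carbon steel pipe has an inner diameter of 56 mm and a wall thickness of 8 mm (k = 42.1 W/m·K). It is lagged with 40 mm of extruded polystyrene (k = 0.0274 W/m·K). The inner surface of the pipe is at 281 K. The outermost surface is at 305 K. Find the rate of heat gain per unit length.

q′ ≈ 5.53 W/m

Radial resistances (cylindrical: R_cond = ln(r_o/r_i)/(2πkL), R_conv = 1/(h·2πrL)):
R_carbon steel pipe wall = ln(36/28)/(2π×42.1×1) = 9.501×10^-4 K/W
R_extruded polystyrene = ln(76/36)/(2π×0.0274×1) = 4.34 K/W
R_total = 4.341 K/W
Q = ΔT/R_total = 24/4.341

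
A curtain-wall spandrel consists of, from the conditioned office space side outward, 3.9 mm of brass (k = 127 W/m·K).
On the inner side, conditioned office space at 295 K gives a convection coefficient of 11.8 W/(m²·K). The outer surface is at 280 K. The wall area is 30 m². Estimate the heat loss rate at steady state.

Model the wall as resistances in series:
R_inner film = 1/(h_i·A) = 1/(11.8×30) = 0.002825 K/W
R_brass = L/(kA) = 0.0039/(127×30) = 1.024×10^-6 K/W
R_total = 0.002826 K/W
Q = ΔT / R_total = 15 / 0.002826

Q ≈ 5310 W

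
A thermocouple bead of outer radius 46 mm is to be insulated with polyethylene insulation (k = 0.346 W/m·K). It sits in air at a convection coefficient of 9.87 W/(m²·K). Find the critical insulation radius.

For a sphere r_cr = 2k/h = 2×0.346/9.87
r_cr = 70.1 mm; since the bare radius (46 mm) is below r_cr, adding a thin layer of insulation will *increase* heat loss.

r_cr ≈ 70.1 mm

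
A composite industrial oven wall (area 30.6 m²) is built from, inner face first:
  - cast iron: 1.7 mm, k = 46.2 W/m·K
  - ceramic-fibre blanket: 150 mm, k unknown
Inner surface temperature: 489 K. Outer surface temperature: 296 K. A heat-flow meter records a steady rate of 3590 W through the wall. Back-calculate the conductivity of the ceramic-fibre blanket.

k ≈ 0.0912 W/(m·K)

Model the wall as resistances in series:
R_cast iron = L/(kA) = 0.0017/(46.2×30.6) = 1.203×10^-6 K/W
Sum of known resistances R_other = 1.203×10^-6 K/W
Total R = ΔT/Q = 193/3590 = 0.05376 K/W
R_ceramic-fibre blanket = R_total − R_other = 0.05376 K/W
k = L/(R·A) = 0.15/(0.05376×30.6)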